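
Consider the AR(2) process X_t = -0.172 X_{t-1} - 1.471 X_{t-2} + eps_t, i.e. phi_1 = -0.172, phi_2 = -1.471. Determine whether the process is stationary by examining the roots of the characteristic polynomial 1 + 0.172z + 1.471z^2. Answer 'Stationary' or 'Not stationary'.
\text{Not stationary}

The AR(p) characteristic polynomial is P(z) = 1 + 0.172z + 1.471z^2.
Stationarity requires all roots to lie outside the unit circle, i.e. |z| > 1 for every root.
Set 1 + (0.172) z + (1.471) z^2 = 0, i.e. a z^2 + b z + c = 0 with a = 1.471, b = 0.172, c = 1.
Discriminant D = b^2 - 4ac = (0.172)^2 - 4*(1.471)*1 = 0.029584 - (5.884) = -5.854416.
D < 0, so the roots are the complex-conjugate pair z = (-b +/- i sqrt(-D)) / (2a) = -0.0585 +/- 0.8224i.
For a conjugate pair |z|^2 = z * conj(z) = (product of roots) = c/a = 1/(1.471) = 0.67981, so |z| = sqrt(0.67981) = 0.8245 for both roots.
Moduli of all roots: 0.8245, 0.8245.
All moduli strictly greater than 1? No.
Verdict: Not stationary.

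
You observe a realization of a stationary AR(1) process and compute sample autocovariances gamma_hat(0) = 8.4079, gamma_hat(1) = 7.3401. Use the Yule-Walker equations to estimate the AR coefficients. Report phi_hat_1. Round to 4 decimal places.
\hat\phi_{1} = 0.8730

The Yule-Walker equations for an AR(p) process read, in matrix form,
  Gamma_p phi = r_p,   with   (Gamma_p)_{ij} = gamma(|i - j|),
                       (r_p)_i = gamma(i),   i,j = 1..p.
Substitute the sample gammas (Toeplitz matrix and right-hand side of size 1):
  Gamma_p = [[8.4079]]
  r_p     = [7.3401]
With p = 1 this is the single equation gamma(0) phi_1 = gamma(1):
  phi_hat_1 = gamma(1) / gamma(0) = 7.3401 / 8.4079 = 0.8730.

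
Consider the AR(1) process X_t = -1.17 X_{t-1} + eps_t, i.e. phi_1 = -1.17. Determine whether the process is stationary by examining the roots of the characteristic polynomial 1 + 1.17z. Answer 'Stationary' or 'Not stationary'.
\text{Not stationary}

The AR(p) characteristic polynomial is P(z) = 1 + 1.17z.
Stationarity requires all roots to lie outside the unit circle, i.e. |z| > 1 for every root.
This is linear in z: 1 + (1.17) z = 0  =>  z = -1/(1.17) = -0.854701,  |z| = 0.854701.
Moduli of all roots: 0.8547.
All moduli strictly greater than 1? No.
Verdict: Not stationary.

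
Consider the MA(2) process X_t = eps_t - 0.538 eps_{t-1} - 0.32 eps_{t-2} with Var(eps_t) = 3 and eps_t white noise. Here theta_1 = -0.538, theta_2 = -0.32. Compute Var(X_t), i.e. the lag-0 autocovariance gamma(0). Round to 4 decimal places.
\gamma(0) = 4.1755

For an MA(q) process X_t = eps_t + sum_i theta_i eps_{t-i} with
Var(eps_t) = sigma^2, the variance is
  gamma(0) = sigma^2 * (1 + sum_i theta_i^2).
  sum_i theta_i^2 = (-0.538)^2 + (-0.32)^2 = 0.289444 + 0.1024 = 0.391844.
  gamma(0) = 3 * (1 + 0.391844) = 3 * 1.391844 = 4.175532, which rounds to 4.1755.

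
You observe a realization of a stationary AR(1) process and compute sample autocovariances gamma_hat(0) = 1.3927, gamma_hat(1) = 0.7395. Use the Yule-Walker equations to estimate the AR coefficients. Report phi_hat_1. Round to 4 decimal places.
\hat\phi_{1} = 0.5310

The Yule-Walker equations for an AR(p) process read, in matrix form,
  Gamma_p phi = r_p,   with   (Gamma_p)_{ij} = gamma(|i - j|),
                       (r_p)_i = gamma(i),   i,j = 1..p.
Substitute the sample gammas (Toeplitz matrix and right-hand side of size 1):
  Gamma_p = [[1.3927]]
  r_p     = [0.7395]
With p = 1 this is the single equation gamma(0) phi_1 = gamma(1):
  phi_hat_1 = gamma(1) / gamma(0) = 0.7395 / 1.3927 = 0.5310.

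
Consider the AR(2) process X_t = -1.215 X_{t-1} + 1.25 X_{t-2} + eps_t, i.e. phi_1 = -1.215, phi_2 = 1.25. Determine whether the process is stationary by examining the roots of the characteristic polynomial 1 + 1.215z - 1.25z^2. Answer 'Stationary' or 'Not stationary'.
\text{Not stationary}

The AR(p) characteristic polynomial is P(z) = 1 + 1.215z - 1.25z^2.
Stationarity requires all roots to lie outside the unit circle, i.e. |z| > 1 for every root.
Set 1 + (1.215) z + (-1.25) z^2 = 0, i.e. a z^2 + b z + c = 0 with a = -1.25, b = 1.215, c = 1.
Discriminant D = b^2 - 4ac = (1.215)^2 - 4*(-1.25)*1 = 1.476225 - (-5) = 6.476225.
D >= 0, so the roots are real: z = (-b +/- sqrt(D)) / (2a) = (-1.215 +/- 2.544843) / (-2.5).
  z_1 = (-1.215 + 2.544843) / (-2.5) = -0.5319,   |z_1| = 0.5319.
  z_2 = (-1.215 - 2.544843) / (-2.5) = 1.5039,   |z_2| = 1.5039.
Moduli of all roots: 0.5319, 1.5039.
All moduli strictly greater than 1? No.
Verdict: Not stationary.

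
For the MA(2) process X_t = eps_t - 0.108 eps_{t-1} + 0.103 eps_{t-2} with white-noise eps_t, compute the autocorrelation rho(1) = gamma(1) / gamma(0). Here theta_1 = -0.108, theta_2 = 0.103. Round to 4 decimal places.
\rho(1) = -0.1165

For an MA(q) process with theta_0 = 1, the autocovariance is
  gamma(k) = sigma^2 * sum_{i=0..q-k} theta_i * theta_{i+k},
and rho(k) = gamma(k) / gamma(0). Sigma^2 cancels.
  numerator   = (1)*(-0.108) + (-0.108)*(0.103) = -0.119124.
  denominator = (1)^2 + (-0.108)^2 + (0.103)^2 = 1.022273.
  rho(1) = -0.119124 / 1.022273 = -0.1165.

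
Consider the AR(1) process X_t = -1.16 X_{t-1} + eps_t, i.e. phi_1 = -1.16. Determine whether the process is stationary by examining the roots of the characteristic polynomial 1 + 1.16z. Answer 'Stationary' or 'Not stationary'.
\text{Not stationary}

The AR(p) characteristic polynomial is P(z) = 1 + 1.16z.
Stationarity requires all roots to lie outside the unit circle, i.e. |z| > 1 for every root.
This is linear in z: 1 + (1.16) z = 0  =>  z = -1/(1.16) = -0.862069,  |z| = 0.862069.
Moduli of all roots: 0.8621.
All moduli strictly greater than 1? No.
Verdict: Not stationary.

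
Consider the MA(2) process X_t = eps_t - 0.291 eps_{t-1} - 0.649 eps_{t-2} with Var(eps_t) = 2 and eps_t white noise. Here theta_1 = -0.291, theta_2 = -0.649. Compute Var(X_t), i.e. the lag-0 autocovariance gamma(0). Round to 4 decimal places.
\gamma(0) = 3.0118

For an MA(q) process X_t = eps_t + sum_i theta_i eps_{t-i} with
Var(eps_t) = sigma^2, the variance is
  gamma(0) = sigma^2 * (1 + sum_i theta_i^2).
  sum_i theta_i^2 = (-0.291)^2 + (-0.649)^2 = 0.084681 + 0.421201 = 0.505882.
  gamma(0) = 2 * (1 + 0.505882) = 2 * 1.505882 = 3.011764, which rounds to 3.0118.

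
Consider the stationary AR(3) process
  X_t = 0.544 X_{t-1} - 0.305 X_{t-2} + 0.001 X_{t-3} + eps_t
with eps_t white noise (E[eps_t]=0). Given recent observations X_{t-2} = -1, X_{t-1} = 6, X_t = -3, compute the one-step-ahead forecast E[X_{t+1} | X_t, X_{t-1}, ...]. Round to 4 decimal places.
E[X_{t+1} \mid \mathcal F_t] = -3.4630

For an AR(p) model X_t = c + sum_i phi_i X_{t-i} + eps_t, the
one-step-ahead conditional mean is
  E[X_{t+1} | X_t, ...] = c + sum_i phi_i X_{t+1-i}.
Substitute known values:
  E[X_{t+1} | ...] = (0.544) * (-3) + (-0.305) * (6) + (0.001) * (-1)
                   = -3.4630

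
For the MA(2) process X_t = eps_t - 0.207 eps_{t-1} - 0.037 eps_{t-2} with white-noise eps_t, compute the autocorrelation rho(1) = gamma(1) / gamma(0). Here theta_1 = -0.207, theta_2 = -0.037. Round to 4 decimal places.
\rho(1) = -0.1909

For an MA(q) process with theta_0 = 1, the autocovariance is
  gamma(k) = sigma^2 * sum_{i=0..q-k} theta_i * theta_{i+k},
and rho(k) = gamma(k) / gamma(0). Sigma^2 cancels.
  numerator   = (1)*(-0.207) + (-0.207)*(-0.037) = -0.199341.
  denominator = (1)^2 + (-0.207)^2 + (-0.037)^2 = 1.044218.
  rho(1) = -0.199341 / 1.044218 = -0.1909.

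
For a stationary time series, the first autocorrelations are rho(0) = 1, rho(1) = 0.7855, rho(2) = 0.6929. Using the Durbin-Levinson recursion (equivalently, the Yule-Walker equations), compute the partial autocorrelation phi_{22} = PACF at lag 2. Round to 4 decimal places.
\phi_{22} = 0.1982

The PACF at lag k is phi_{kk}, the last component of the solution
to the Yule-Walker system G_k phi = r_k where
  (G_k)_{ij} = rho(|i - j|), (r_k)_i = rho(i), i,j = 1..k.
Equivalently, Durbin-Levinson gives phi_{kk} iteratively:
  phi_{11} = rho(1)
  phi_{kk} = [rho(k) - sum_{j=1..k-1} phi_{k-1,j} rho(k-j)]
            / [1 - sum_{j=1..k-1} phi_{k-1,j} rho(j)],
  phi_{k,j} = phi_{k-1,j} - phi_{kk} phi_{k-1,k-j},  j = 1..k-1.
Step k = 1:
  phi_11 = rho(1) = 0.7855.
Step k = 2:
  phi_22 = [rho(2) - phi_11 rho(1)] / [1 - phi_11 rho(1)] = [0.6929 - (0.7855)(0.7855)] / [1 - (0.7855)(0.7855)]
         = 0.07588975 / 0.38298975 = 0.1982.
Therefore phi_{22} = 0.1982.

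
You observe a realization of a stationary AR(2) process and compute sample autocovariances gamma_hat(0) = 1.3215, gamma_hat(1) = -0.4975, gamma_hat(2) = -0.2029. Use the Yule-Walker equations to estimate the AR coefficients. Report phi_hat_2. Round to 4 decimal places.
\hat\phi_{2} = -0.3440

The Yule-Walker equations for an AR(p) process read, in matrix form,
  Gamma_p phi = r_p,   with   (Gamma_p)_{ij} = gamma(|i - j|),
                       (r_p)_i = gamma(i),   i,j = 1..p.
Substitute the sample gammas (Toeplitz matrix and right-hand side of size 2):
  Gamma_p = [[1.3215, -0.4975], [-0.4975, 1.3215]]
  r_p     = [-0.4975, -0.2029]
Written out:
  1.3215 phi_1 - 0.4975 phi_2 = -0.4975
  -0.4975 phi_1 + 1.3215 phi_2 = -0.2029
Solve by Cramer's rule:
  det = gamma(0)^2 - gamma(1)^2 = (1.3215)^2 - (-0.4975)^2 = 1.74636225 - 0.24750625 = 1.498856
  phi_hat_1 = [gamma(1) gamma(0) - gamma(1) gamma(2)] / det = [(-0.4975)(1.3215) - (-0.4975)(-0.2029)] / 1.498856 = -0.758389 / 1.498856 = -0.506
  phi_hat_2 = [gamma(0) gamma(2) - gamma(1)^2] / det = [(1.3215)(-0.2029) - (-0.4975)^2] / 1.498856 = -0.5156386 / 1.498856 = -0.344
So phi_hat = [-0.5060, -0.3440].
Therefore phi_hat_2 = -0.3440.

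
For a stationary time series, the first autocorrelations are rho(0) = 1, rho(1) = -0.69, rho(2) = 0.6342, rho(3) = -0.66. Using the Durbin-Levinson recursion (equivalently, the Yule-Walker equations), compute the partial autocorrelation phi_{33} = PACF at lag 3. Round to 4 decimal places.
\phi_{33} = -0.3071

The PACF at lag k is phi_{kk}, the last component of the solution
to the Yule-Walker system G_k phi = r_k where
  (G_k)_{ij} = rho(|i - j|), (r_k)_i = rho(i), i,j = 1..k.
Equivalently, Durbin-Levinson gives phi_{kk} iteratively:
  phi_{11} = rho(1)
  phi_{kk} = [rho(k) - sum_{j=1..k-1} phi_{k-1,j} rho(k-j)]
            / [1 - sum_{j=1..k-1} phi_{k-1,j} rho(j)],
  phi_{k,j} = phi_{k-1,j} - phi_{kk} phi_{k-1,k-j},  j = 1..k-1.
Step k = 1:
  phi_11 = rho(1) = -0.69.
Step k = 2:
  phi_22 = [rho(2) - phi_11 rho(1)] / [1 - phi_11 rho(1)] = [0.6342 - (-0.69)(-0.69)] / [1 - (-0.69)(-0.69)]
         = 0.1581 / 0.5239 = 0.301775.
  Update: phi_21 = phi_11 - phi_22 phi_11 = -0.69 - (0.301775)(-0.69) = -0.481775.
Step k = 3:
  phi_33 = [rho(3) - phi_21 rho(2) - phi_22 rho(1)] / [1 - phi_21 rho(1) - phi_22 rho(2)]
    numerator   = -0.66 - (-0.481775)(0.6342) - (0.301775)(-0.69) = -0.14623335
    denominator = 1 - (-0.481775)(-0.69) - (0.301775)(0.6342) = 0.47618935
  phi_33 = -0.14623335 / 0.47618935 = -0.3071.
Therefore phi_{33} = -0.3071.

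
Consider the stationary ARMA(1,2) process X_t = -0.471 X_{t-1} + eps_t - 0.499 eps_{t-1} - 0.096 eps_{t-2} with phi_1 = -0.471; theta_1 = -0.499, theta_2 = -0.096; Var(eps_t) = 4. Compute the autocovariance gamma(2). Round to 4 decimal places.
\gamma(2) = 2.2515

Multiply the model equation by X_{t-k} and take expectations. With theta_0 = psi_0 = 1 and psi_j the MA(infinity) weights, this gives
  gamma(k) - sum_i phi_i gamma(k-i) = c_k,
  c_k = sigma^2 * sum_{j=k..q} theta_j psi_{j-k}   (c_k = 0 for k > q),
using gamma(-m) = gamma(m).
psi-weights needed (psi_j = theta_j + sum_i phi_i psi_{j-i}):
  psi_1 = theta_1 + phi_1 = -0.499 + (-0.471) = -0.97
  psi_2 = theta_2 + phi_1 psi_1 = -0.096 + (-0.471)(-0.97) = 0.36087
Right-hand sides:
  c_0 = sigma^2 (1 + theta_1 psi_1 + theta_2 psi_2) = 4 * (1 + (-0.499)(-0.97) + (-0.096)(0.36087)) = 4 * 1.449386 = 5.797546
  c_1 = sigma^2 (theta_1 + theta_2 psi_1) = 4 * (-0.499 + (-0.096)(-0.97)) = -1.62352
  c_2 = sigma^2 theta_2 = 4 * (-0.096) = -0.384
Equations for k = 0 and k = 1 (AR order 1):
  gamma(0) = phi_1 gamma(1) + c_0
  gamma(1) = phi_1 gamma(0) + c_1
Substituting the second into the first: gamma(0) (1 - phi_1^2) = c_0 + phi_1 c_1, so
  gamma(0) = (c_0 + phi_1 c_1) / (1 - phi_1^2) = (5.797546 + (-0.471)(-1.62352)) / (1 - (-0.471)^2) = 6.562224 / 0.778159 = 8.433012.
  gamma(1) = phi_1 gamma(0) + c_1 = (-0.471)(8.433012) + (-1.62352) = -5.595468.
For k = 2: gamma(2) = phi_1 gamma(1) + c_2
  = (-0.471)(-5.595468) + (-0.384) = 2.251466.
Therefore gamma(2) = 2.2515 (to 4 decimal places).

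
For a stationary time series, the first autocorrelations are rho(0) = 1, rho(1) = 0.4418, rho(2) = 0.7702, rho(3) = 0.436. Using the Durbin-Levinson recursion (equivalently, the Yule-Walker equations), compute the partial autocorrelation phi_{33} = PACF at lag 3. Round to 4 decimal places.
\phi_{33} = 0.0589

The PACF at lag k is phi_{kk}, the last component of the solution
to the Yule-Walker system G_k phi = r_k where
  (G_k)_{ij} = rho(|i - j|), (r_k)_i = rho(i), i,j = 1..k.
Equivalently, Durbin-Levinson gives phi_{kk} iteratively:
  phi_{11} = rho(1)
  phi_{kk} = [rho(k) - sum_{j=1..k-1} phi_{k-1,j} rho(k-j)]
            / [1 - sum_{j=1..k-1} phi_{k-1,j} rho(j)],
  phi_{k,j} = phi_{k-1,j} - phi_{kk} phi_{k-1,k-j},  j = 1..k-1.
Step k = 1:
  phi_11 = rho(1) = 0.4418.
Step k = 2:
  phi_22 = [rho(2) - phi_11 rho(1)] / [1 - phi_11 rho(1)] = [0.7702 - (0.4418)(0.4418)] / [1 - (0.4418)(0.4418)]
         = 0.57501276 / 0.80481276 = 0.714468.
  Update: phi_21 = phi_11 - phi_22 phi_11 = 0.4418 - (0.714468)(0.4418) = 0.126148.
Step k = 3:
  phi_33 = [rho(3) - phi_21 rho(2) - phi_22 rho(1)] / [1 - phi_21 rho(1) - phi_22 rho(2)]
    numerator   = 0.436 - (0.126148)(0.7702) - (0.714468)(0.4418) = 0.02318884
    denominator = 1 - (0.126148)(0.4418) - (0.714468)(0.7702) = 0.39398469
  phi_33 = 0.02318884 / 0.39398469 = 0.0589.
Therefore phi_{33} = 0.0589.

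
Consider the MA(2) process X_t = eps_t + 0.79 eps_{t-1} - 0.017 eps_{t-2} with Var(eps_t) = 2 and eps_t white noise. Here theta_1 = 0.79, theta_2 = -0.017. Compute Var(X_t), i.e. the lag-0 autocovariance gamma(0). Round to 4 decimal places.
\gamma(0) = 3.2488

For an MA(q) process X_t = eps_t + sum_i theta_i eps_{t-i} with
Var(eps_t) = sigma^2, the variance is
  gamma(0) = sigma^2 * (1 + sum_i theta_i^2).
  sum_i theta_i^2 = (0.79)^2 + (-0.017)^2 = 0.6241 + 0.000289 = 0.624389.
  gamma(0) = 2 * (1 + 0.624389) = 2 * 1.624389 = 3.248778, which rounds to 3.2488.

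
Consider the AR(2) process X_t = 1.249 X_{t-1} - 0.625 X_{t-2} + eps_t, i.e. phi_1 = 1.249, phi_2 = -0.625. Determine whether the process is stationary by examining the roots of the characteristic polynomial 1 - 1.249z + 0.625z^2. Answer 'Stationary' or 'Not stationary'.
\text{Stationary}

The AR(p) characteristic polynomial is P(z) = 1 - 1.249z + 0.625z^2.
Stationarity requires all roots to lie outside the unit circle, i.e. |z| > 1 for every root.
Set 1 + (-1.249) z + (0.625) z^2 = 0, i.e. a z^2 + b z + c = 0 with a = 0.625, b = -1.249, c = 1.
Discriminant D = b^2 - 4ac = (-1.249)^2 - 4*(0.625)*1 = 1.560001 - (2.5) = -0.939999.
D < 0, so the roots are the complex-conjugate pair z = (-b +/- i sqrt(-D)) / (2a) = 0.9992 +/- 0.7756i.
For a conjugate pair |z|^2 = z * conj(z) = (product of roots) = c/a = 1/(0.625) = 1.6, so |z| = sqrt(1.6) = 1.2649 for both roots.
Moduli of all roots: 1.2649, 1.2649.
All moduli strictly greater than 1? Yes.
Verdict: Stationary.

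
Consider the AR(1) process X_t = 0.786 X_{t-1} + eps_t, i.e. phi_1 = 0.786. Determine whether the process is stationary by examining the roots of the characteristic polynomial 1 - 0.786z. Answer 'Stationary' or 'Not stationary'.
\text{Stationary}

The AR(p) characteristic polynomial is P(z) = 1 - 0.786z.
Stationarity requires all roots to lie outside the unit circle, i.e. |z| > 1 for every root.
This is linear in z: 1 + (-0.786) z = 0  =>  z = -1/(-0.786) = 1.272265,  |z| = 1.272265.
Moduli of all roots: 1.2723.
All moduli strictly greater than 1? Yes.
Verdict: Stationary.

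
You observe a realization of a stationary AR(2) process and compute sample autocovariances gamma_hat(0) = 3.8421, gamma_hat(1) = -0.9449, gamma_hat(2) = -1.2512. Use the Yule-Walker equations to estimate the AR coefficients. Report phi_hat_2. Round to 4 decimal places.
\hat\phi_{2} = -0.4110

The Yule-Walker equations for an AR(p) process read, in matrix form,
  Gamma_p phi = r_p,   with   (Gamma_p)_{ij} = gamma(|i - j|),
                       (r_p)_i = gamma(i),   i,j = 1..p.
Substitute the sample gammas (Toeplitz matrix and right-hand side of size 2):
  Gamma_p = [[3.8421, -0.9449], [-0.9449, 3.8421]]
  r_p     = [-0.9449, -1.2512]
Written out:
  3.8421 phi_1 - 0.9449 phi_2 = -0.9449
  -0.9449 phi_1 + 3.8421 phi_2 = -1.2512
Solve by Cramer's rule:
  det = gamma(0)^2 - gamma(1)^2 = (3.8421)^2 - (-0.9449)^2 = 14.76173241 - 0.89283601 = 13.8688964
  phi_hat_1 = [gamma(1) gamma(0) - gamma(1) gamma(2)] / det = [(-0.9449)(3.8421) - (-0.9449)(-1.2512)] / 13.8688964 = -4.81265917 / 13.8688964 = -0.347
  phi_hat_2 = [gamma(0) gamma(2) - gamma(1)^2] / det = [(3.8421)(-1.2512) - (-0.9449)^2] / 13.8688964 = -5.70007153 / 13.8688964 = -0.411
So phi_hat = [-0.3470, -0.4110].
Therefore phi_hat_2 = -0.4110.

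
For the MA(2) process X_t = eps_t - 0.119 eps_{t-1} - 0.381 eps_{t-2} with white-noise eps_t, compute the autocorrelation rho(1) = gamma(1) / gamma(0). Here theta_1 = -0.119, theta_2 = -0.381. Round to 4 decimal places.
\rho(1) = -0.0635

For an MA(q) process with theta_0 = 1, the autocovariance is
  gamma(k) = sigma^2 * sum_{i=0..q-k} theta_i * theta_{i+k},
and rho(k) = gamma(k) / gamma(0). Sigma^2 cancels.
  numerator   = (1)*(-0.119) + (-0.119)*(-0.381) = -0.073661.
  denominator = (1)^2 + (-0.119)^2 + (-0.381)^2 = 1.159322.
  rho(1) = -0.073661 / 1.159322 = -0.0635.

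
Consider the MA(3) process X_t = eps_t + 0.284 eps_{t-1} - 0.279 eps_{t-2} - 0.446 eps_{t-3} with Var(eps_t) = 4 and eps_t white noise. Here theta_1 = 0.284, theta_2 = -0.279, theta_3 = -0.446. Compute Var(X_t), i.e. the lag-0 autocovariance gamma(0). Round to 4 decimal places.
\gamma(0) = 5.4297

For an MA(q) process X_t = eps_t + sum_i theta_i eps_{t-i} with
Var(eps_t) = sigma^2, the variance is
  gamma(0) = sigma^2 * (1 + sum_i theta_i^2).
  sum_i theta_i^2 = (0.284)^2 + (-0.279)^2 + (-0.446)^2 = 0.080656 + 0.077841 + 0.198916 = 0.357413.
  gamma(0) = 4 * (1 + 0.357413) = 4 * 1.357413 = 5.429652, which rounds to 5.4297.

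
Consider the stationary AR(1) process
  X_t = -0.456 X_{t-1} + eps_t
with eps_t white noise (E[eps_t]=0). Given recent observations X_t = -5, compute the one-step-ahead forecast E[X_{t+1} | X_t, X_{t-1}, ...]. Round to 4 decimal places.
E[X_{t+1} \mid \mathcal F_t] = 2.2800

For an AR(p) model X_t = c + sum_i phi_i X_{t-i} + eps_t, the
one-step-ahead conditional mean is
  E[X_{t+1} | X_t, ...] = c + sum_i phi_i X_{t+1-i}.
Substitute known values:
  E[X_{t+1} | ...] = (-0.456) * (-5)
                   = 2.2800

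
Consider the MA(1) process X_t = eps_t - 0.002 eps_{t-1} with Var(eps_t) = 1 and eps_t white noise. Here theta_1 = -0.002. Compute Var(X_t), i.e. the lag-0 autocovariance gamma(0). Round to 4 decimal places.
\gamma(0) = 1.0000

For an MA(q) process X_t = eps_t + sum_i theta_i eps_{t-i} with
Var(eps_t) = sigma^2, the variance is
  gamma(0) = sigma^2 * (1 + sum_i theta_i^2).
  sum_i theta_i^2 = (-0.002)^2 = 0.000004.
  gamma(0) = 1 * (1 + 0.000004) = 1 * 1.000004 = 1.000004, which rounds to 1.0000.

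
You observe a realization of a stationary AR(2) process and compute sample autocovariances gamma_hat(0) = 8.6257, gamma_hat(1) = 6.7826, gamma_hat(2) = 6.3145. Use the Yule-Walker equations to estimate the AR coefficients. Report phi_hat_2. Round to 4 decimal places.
\hat\phi_{2} = 0.2980

The Yule-Walker equations for an AR(p) process read, in matrix form,
  Gamma_p phi = r_p,   with   (Gamma_p)_{ij} = gamma(|i - j|),
                       (r_p)_i = gamma(i),   i,j = 1..p.
Substitute the sample gammas (Toeplitz matrix and right-hand side of size 2):
  Gamma_p = [[8.6257, 6.7826], [6.7826, 8.6257]]
  r_p     = [6.7826, 6.3145]
Written out:
  8.6257 phi_1 + 6.7826 phi_2 = 6.7826
  6.7826 phi_1 + 8.6257 phi_2 = 6.3145
Solve by Cramer's rule:
  det = gamma(0)^2 - gamma(1)^2 = (8.6257)^2 - (6.7826)^2 = 74.40270049 - 46.00366276 = 28.39903773
  phi_hat_1 = [gamma(1) gamma(0) - gamma(1) gamma(2)] / det = [(6.7826)(8.6257) - (6.7826)(6.3145)] / 28.39903773 = 15.67594512 / 28.39903773 = 0.552
  phi_hat_2 = [gamma(0) gamma(2) - gamma(1)^2] / det = [(8.6257)(6.3145) - (6.7826)^2] / 28.39903773 = 8.46331989 / 28.39903773 = 0.298
So phi_hat = [0.5520, 0.2980].
Therefore phi_hat_2 = 0.2980.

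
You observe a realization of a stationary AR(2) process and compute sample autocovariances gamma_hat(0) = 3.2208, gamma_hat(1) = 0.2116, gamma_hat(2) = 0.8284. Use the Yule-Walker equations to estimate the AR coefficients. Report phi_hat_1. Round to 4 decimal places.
\hat\phi_{1} = 0.0490

The Yule-Walker equations for an AR(p) process read, in matrix form,
  Gamma_p phi = r_p,   with   (Gamma_p)_{ij} = gamma(|i - j|),
                       (r_p)_i = gamma(i),   i,j = 1..p.
Substitute the sample gammas (Toeplitz matrix and right-hand side of size 2):
  Gamma_p = [[3.2208, 0.2116], [0.2116, 3.2208]]
  r_p     = [0.2116, 0.8284]
Written out:
  3.2208 phi_1 + 0.2116 phi_2 = 0.2116
  0.2116 phi_1 + 3.2208 phi_2 = 0.8284
Solve by Cramer's rule:
  det = gamma(0)^2 - gamma(1)^2 = (3.2208)^2 - (0.2116)^2 = 10.37355264 - 0.04477456 = 10.32877808
  phi_hat_1 = [gamma(1) gamma(0) - gamma(1) gamma(2)] / det = [(0.2116)(3.2208) - (0.2116)(0.8284)] / 10.32877808 = 0.50623184 / 10.32877808 = 0.049
  phi_hat_2 = [gamma(0) gamma(2) - gamma(1)^2] / det = [(3.2208)(0.8284) - (0.2116)^2] / 10.32877808 = 2.62333616 / 10.32877808 = 0.254
So phi_hat = [0.0490, 0.2540].
Therefore phi_hat_1 = 0.0490.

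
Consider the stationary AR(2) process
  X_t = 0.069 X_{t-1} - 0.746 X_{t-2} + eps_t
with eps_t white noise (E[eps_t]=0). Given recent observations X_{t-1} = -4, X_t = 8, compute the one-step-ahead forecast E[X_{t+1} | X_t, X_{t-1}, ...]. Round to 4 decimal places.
E[X_{t+1} \mid \mathcal F_t] = 3.5360

For an AR(p) model X_t = c + sum_i phi_i X_{t-i} + eps_t, the
one-step-ahead conditional mean is
  E[X_{t+1} | X_t, ...] = c + sum_i phi_i X_{t+1-i}.
Substitute known values:
  E[X_{t+1} | ...] = (0.069) * (8) + (-0.746) * (-4)
                   = 3.5360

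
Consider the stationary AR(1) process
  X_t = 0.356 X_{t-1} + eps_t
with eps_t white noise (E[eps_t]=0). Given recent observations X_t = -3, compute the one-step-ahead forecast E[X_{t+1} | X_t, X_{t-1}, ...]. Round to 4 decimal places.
E[X_{t+1} \mid \mathcal F_t] = -1.0680

For an AR(p) model X_t = c + sum_i phi_i X_{t-i} + eps_t, the
one-step-ahead conditional mean is
  E[X_{t+1} | X_t, ...] = c + sum_i phi_i X_{t+1-i}.
Substitute known values:
  E[X_{t+1} | ...] = (0.356) * (-3)
                   = -1.0680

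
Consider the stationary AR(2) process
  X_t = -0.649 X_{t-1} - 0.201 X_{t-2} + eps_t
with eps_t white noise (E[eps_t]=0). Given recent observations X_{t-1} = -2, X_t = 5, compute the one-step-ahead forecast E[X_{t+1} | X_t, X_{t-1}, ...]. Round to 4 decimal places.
E[X_{t+1} \mid \mathcal F_t] = -2.8430

For an AR(p) model X_t = c + sum_i phi_i X_{t-i} + eps_t, the
one-step-ahead conditional mean is
  E[X_{t+1} | X_t, ...] = c + sum_i phi_i X_{t+1-i}.
Substitute known values:
  E[X_{t+1} | ...] = (-0.649) * (5) + (-0.201) * (-2)
                   = -2.8430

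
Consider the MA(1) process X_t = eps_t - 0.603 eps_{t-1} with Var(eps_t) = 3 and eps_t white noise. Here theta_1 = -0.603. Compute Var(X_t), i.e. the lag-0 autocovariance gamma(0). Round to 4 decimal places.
\gamma(0) = 4.0908

For an MA(q) process X_t = eps_t + sum_i theta_i eps_{t-i} with
Var(eps_t) = sigma^2, the variance is
  gamma(0) = sigma^2 * (1 + sum_i theta_i^2).
  sum_i theta_i^2 = (-0.603)^2 = 0.363609.
  gamma(0) = 3 * (1 + 0.363609) = 3 * 1.363609 = 4.090827, which rounds to 4.0908.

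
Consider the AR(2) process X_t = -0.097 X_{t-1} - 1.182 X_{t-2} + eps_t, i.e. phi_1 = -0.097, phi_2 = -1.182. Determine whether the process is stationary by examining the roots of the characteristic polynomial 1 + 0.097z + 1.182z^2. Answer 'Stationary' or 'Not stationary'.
\text{Not stationary}

The AR(p) characteristic polynomial is P(z) = 1 + 0.097z + 1.182z^2.
Stationarity requires all roots to lie outside the unit circle, i.e. |z| > 1 for every root.
Set 1 + (0.097) z + (1.182) z^2 = 0, i.e. a z^2 + b z + c = 0 with a = 1.182, b = 0.097, c = 1.
Discriminant D = b^2 - 4ac = (0.097)^2 - 4*(1.182)*1 = 0.009409 - (4.728) = -4.718591.
D < 0, so the roots are the complex-conjugate pair z = (-b +/- i sqrt(-D)) / (2a) = -0.041 +/- 0.9189i.
For a conjugate pair |z|^2 = z * conj(z) = (product of roots) = c/a = 1/(1.182) = 0.846024, so |z| = sqrt(0.846024) = 0.9198 for both roots.
Moduli of all roots: 0.9198, 0.9198.
All moduli strictly greater than 1? No.
Verdict: Not stationary.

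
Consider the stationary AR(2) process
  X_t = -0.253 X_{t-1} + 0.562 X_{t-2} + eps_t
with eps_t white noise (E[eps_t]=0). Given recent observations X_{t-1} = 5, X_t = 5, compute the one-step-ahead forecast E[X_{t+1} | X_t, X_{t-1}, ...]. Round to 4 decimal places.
E[X_{t+1} \mid \mathcal F_t] = 1.5450

For an AR(p) model X_t = c + sum_i phi_i X_{t-i} + eps_t, the
one-step-ahead conditional mean is
  E[X_{t+1} | X_t, ...] = c + sum_i phi_i X_{t+1-i}.
Substitute known values:
  E[X_{t+1} | ...] = (-0.253) * (5) + (0.562) * (5)
                   = 1.5450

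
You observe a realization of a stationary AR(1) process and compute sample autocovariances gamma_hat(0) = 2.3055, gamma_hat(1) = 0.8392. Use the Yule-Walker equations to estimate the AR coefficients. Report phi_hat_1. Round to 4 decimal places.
\hat\phi_{1} = 0.3640

The Yule-Walker equations for an AR(p) process read, in matrix form,
  Gamma_p phi = r_p,   with   (Gamma_p)_{ij} = gamma(|i - j|),
                       (r_p)_i = gamma(i),   i,j = 1..p.
Substitute the sample gammas (Toeplitz matrix and right-hand side of size 1):
  Gamma_p = [[2.3055]]
  r_p     = [0.8392]
With p = 1 this is the single equation gamma(0) phi_1 = gamma(1):
  phi_hat_1 = gamma(1) / gamma(0) = 0.8392 / 2.3055 = 0.3640.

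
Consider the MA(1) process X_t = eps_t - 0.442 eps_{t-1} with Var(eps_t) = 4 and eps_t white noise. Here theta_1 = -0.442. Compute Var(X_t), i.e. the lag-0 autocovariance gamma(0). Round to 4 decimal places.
\gamma(0) = 4.7815

For an MA(q) process X_t = eps_t + sum_i theta_i eps_{t-i} with
Var(eps_t) = sigma^2, the variance is
  gamma(0) = sigma^2 * (1 + sum_i theta_i^2).
  sum_i theta_i^2 = (-0.442)^2 = 0.195364.
  gamma(0) = 4 * (1 + 0.195364) = 4 * 1.195364 = 4.781456, which rounds to 4.7815.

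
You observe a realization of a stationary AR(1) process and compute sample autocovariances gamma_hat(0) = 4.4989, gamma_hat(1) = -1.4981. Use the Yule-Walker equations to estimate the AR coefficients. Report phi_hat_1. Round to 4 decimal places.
\hat\phi_{1} = -0.3330

The Yule-Walker equations for an AR(p) process read, in matrix form,
  Gamma_p phi = r_p,   with   (Gamma_p)_{ij} = gamma(|i - j|),
                       (r_p)_i = gamma(i),   i,j = 1..p.
Substitute the sample gammas (Toeplitz matrix and right-hand side of size 1):
  Gamma_p = [[4.4989]]
  r_p     = [-1.4981]
With p = 1 this is the single equation gamma(0) phi_1 = gamma(1):
  phi_hat_1 = gamma(1) / gamma(0) = -1.4981 / 4.4989 = -0.3330.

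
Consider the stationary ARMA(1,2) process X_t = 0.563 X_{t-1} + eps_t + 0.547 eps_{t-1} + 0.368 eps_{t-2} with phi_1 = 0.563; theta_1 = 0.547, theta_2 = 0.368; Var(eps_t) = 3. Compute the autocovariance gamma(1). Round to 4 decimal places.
\gamma(1) = 9.0744

Multiply the model equation by X_{t-k} and take expectations. With theta_0 = psi_0 = 1 and psi_j the MA(infinity) weights, this gives
  gamma(k) - sum_i phi_i gamma(k-i) = c_k,
  c_k = sigma^2 * sum_{j=k..q} theta_j psi_{j-k}   (c_k = 0 for k > q),
using gamma(-m) = gamma(m).
psi-weights needed (psi_j = theta_j + sum_i phi_i psi_{j-i}):
  psi_1 = theta_1 + phi_1 = 0.547 + (0.563) = 1.11
  psi_2 = theta_2 + phi_1 psi_1 = 0.368 + (0.563)(1.11) = 0.99293
Right-hand sides:
  c_0 = sigma^2 (1 + theta_1 psi_1 + theta_2 psi_2) = 3 * (1 + (0.547)(1.11) + (0.368)(0.99293)) = 3 * 1.972568 = 5.917705
  c_1 = sigma^2 (theta_1 + theta_2 psi_1) = 3 * (0.547 + (0.368)(1.11)) = 2.86644
  c_2 = sigma^2 theta_2 = 3 * (0.368) = 1.104
Equations for k = 0 and k = 1 (AR order 1):
  gamma(0) = phi_1 gamma(1) + c_0
  gamma(1) = phi_1 gamma(0) + c_1
Substituting the second into the first: gamma(0) (1 - phi_1^2) = c_0 + phi_1 c_1, so
  gamma(0) = (c_0 + phi_1 c_1) / (1 - phi_1^2) = (5.917705 + (0.563)(2.86644)) / (1 - (0.563)^2) = 7.53151 / 0.683031 = 11.026601.
  gamma(1) = phi_1 gamma(0) + c_1 = (0.563)(11.026601) + (2.86644) = 9.074416.
Therefore gamma(1) = 9.0744 (to 4 decimal places).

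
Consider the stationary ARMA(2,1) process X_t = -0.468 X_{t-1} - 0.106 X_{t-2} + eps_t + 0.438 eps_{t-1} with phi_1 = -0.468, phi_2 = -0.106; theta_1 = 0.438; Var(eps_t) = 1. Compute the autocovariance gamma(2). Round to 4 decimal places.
\gamma(2) = -0.0922

Multiply the model equation by X_{t-k} and take expectations. With theta_0 = psi_0 = 1 and psi_j the MA(infinity) weights, this gives
  gamma(k) - sum_i phi_i gamma(k-i) = c_k,
  c_k = sigma^2 * sum_{j=k..q} theta_j psi_{j-k}   (c_k = 0 for k > q),
using gamma(-m) = gamma(m).
psi-weights needed (psi_j = theta_j + sum_i phi_i psi_{j-i}):
  psi_1 = theta_1 + phi_1 = 0.438 + (-0.468) = -0.03
Right-hand sides:
  c_0 = sigma^2 (1 + theta_1 psi_1) = 1 * (1 + (0.438)(-0.03)) = 1 * 0.98686 = 0.98686
  c_1 = sigma^2 theta_1 = 1 * (0.438) = 0.438
  c_2 = 0
Equations for k = 0, 1, 2 (AR order 2, c_2 = 0):
  (E0) gamma(0) = phi_1 gamma(1) + phi_2 gamma(2) + c_0
  (E1) gamma(1) = phi_1 gamma(0) + phi_2 gamma(1) + c_1
  (E2) gamma(2) = phi_1 gamma(1) + phi_2 gamma(0)
From (E1): gamma(1) = A gamma(0) + B with
  A = phi_1 / (1 - phi_2) = -0.468 / 1.106 = -0.423146,   B = c_1 / (1 - phi_2) = 0.438 / 1.106 = 0.396022.
Insert (E2) into (E0): gamma(0) (1 - phi_2^2) = phi_1 (1 + phi_2) gamma(1) + c_0.
  phi_1 (1 + phi_2) = (-0.468)(0.894) = -0.418392,   1 - phi_2^2 = 0.988764.
Replace gamma(1) by A gamma(0) + B and collect gamma(0):
  gamma(0) [0.988764 - (-0.418392)(-0.423146)] = (-0.418392)(0.396022) + 0.98686
  gamma(0) * 0.811723 = 0.821168
  gamma(0) = 0.821168 / 0.811723 = 1.011635.
  gamma(1) = A gamma(0) + B = (-0.423146)(1.011635) + (0.396022) = -0.032048.
  gamma(2) = phi_1 gamma(1) + phi_2 gamma(0) = (-0.468)(-0.032048) + (-0.106)(1.011635) = -0.092235.
Therefore gamma(2) = -0.0922 (to 4 decimal places).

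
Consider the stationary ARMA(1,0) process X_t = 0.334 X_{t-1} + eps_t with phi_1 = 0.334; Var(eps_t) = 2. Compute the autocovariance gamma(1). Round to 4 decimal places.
\gamma(1) = 0.7519

Multiply the model equation by X_{t-k} and take expectations. With theta_0 = psi_0 = 1 and psi_j the MA(infinity) weights, this gives
  gamma(k) - sum_i phi_i gamma(k-i) = c_k,
  c_k = sigma^2 * sum_{j=k..q} theta_j psi_{j-k}   (c_k = 0 for k > q),
using gamma(-m) = gamma(m).
Pure AR (q = 0): c_0 = sigma^2 = 2, c_k = 0 for k >= 1.
Equations for k = 0 and k = 1 (AR order 1):
  gamma(0) = phi_1 gamma(1) + c_0
  gamma(1) = phi_1 gamma(0) + c_1
Substituting the second into the first: gamma(0) (1 - phi_1^2) = c_0 + phi_1 c_1, so
  gamma(0) = c_0 / (1 - phi_1^2) = 2 / (1 - (0.334)^2) = 2 / 0.888444 = 2.251127.
  gamma(1) = phi_1 gamma(0) = (0.334)(2.251127) = 0.751876.
Therefore gamma(1) = 0.7519 (to 4 decimal places).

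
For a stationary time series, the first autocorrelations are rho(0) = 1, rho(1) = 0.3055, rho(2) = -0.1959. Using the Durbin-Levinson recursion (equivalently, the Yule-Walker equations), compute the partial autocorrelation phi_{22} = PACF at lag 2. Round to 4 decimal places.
\phi_{22} = -0.3190

The PACF at lag k is phi_{kk}, the last component of the solution
to the Yule-Walker system G_k phi = r_k where
  (G_k)_{ij} = rho(|i - j|), (r_k)_i = rho(i), i,j = 1..k.
Equivalently, Durbin-Levinson gives phi_{kk} iteratively:
  phi_{11} = rho(1)
  phi_{kk} = [rho(k) - sum_{j=1..k-1} phi_{k-1,j} rho(k-j)]
            / [1 - sum_{j=1..k-1} phi_{k-1,j} rho(j)],
  phi_{k,j} = phi_{k-1,j} - phi_{kk} phi_{k-1,k-j},  j = 1..k-1.
Step k = 1:
  phi_11 = rho(1) = 0.3055.
Step k = 2:
  phi_22 = [rho(2) - phi_11 rho(1)] / [1 - phi_11 rho(1)] = [-0.1959 - (0.3055)(0.3055)] / [1 - (0.3055)(0.3055)]
         = -0.28923025 / 0.90666975 = -0.319.
Therefore phi_{22} = -0.3190.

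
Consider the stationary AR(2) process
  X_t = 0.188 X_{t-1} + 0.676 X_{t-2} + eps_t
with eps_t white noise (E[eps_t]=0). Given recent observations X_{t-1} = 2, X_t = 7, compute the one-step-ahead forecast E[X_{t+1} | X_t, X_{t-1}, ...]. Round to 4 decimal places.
E[X_{t+1} \mid \mathcal F_t] = 2.6680

For an AR(p) model X_t = c + sum_i phi_i X_{t-i} + eps_t, the
one-step-ahead conditional mean is
  E[X_{t+1} | X_t, ...] = c + sum_i phi_i X_{t+1-i}.
Substitute known values:
  E[X_{t+1} | ...] = (0.188) * (7) + (0.676) * (2)
                   = 2.6680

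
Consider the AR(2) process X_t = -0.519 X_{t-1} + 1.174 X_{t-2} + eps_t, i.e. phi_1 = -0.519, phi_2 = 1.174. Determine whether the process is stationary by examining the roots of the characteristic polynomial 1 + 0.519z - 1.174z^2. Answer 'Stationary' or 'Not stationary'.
\text{Not stationary}

The AR(p) characteristic polynomial is P(z) = 1 + 0.519z - 1.174z^2.
Stationarity requires all roots to lie outside the unit circle, i.e. |z| > 1 for every root.
Set 1 + (0.519) z + (-1.174) z^2 = 0, i.e. a z^2 + b z + c = 0 with a = -1.174, b = 0.519, c = 1.
Discriminant D = b^2 - 4ac = (0.519)^2 - 4*(-1.174)*1 = 0.269361 - (-4.696) = 4.965361.
D >= 0, so the roots are real: z = (-b +/- sqrt(D)) / (2a) = (-0.519 +/- 2.228309) / (-2.348).
  z_1 = (-0.519 + 2.228309) / (-2.348) = -0.728,   |z_1| = 0.728.
  z_2 = (-0.519 - 2.228309) / (-2.348) = 1.1701,   |z_2| = 1.1701.
Moduli of all roots: 0.7280, 1.1701.
All moduli strictly greater than 1? No.
Verdict: Not stationary.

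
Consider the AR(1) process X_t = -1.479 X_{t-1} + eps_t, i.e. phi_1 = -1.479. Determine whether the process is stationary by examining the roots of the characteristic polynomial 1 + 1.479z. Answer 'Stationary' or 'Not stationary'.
\text{Not stationary}

The AR(p) characteristic polynomial is P(z) = 1 + 1.479z.
Stationarity requires all roots to lie outside the unit circle, i.e. |z| > 1 for every root.
This is linear in z: 1 + (1.479) z = 0  =>  z = -1/(1.479) = -0.676133,  |z| = 0.676133.
Moduli of all roots: 0.6761.
All moduli strictly greater than 1? No.
Verdict: Not stationary.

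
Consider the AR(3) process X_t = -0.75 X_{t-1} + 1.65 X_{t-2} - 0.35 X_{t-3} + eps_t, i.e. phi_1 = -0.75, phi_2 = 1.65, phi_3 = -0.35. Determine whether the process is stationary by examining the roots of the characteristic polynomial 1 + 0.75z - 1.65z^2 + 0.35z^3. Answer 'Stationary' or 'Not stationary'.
\text{Not stationary}

The AR(p) characteristic polynomial is P(z) = 1 + 0.75z - 1.65z^2 + 0.35z^3.
Stationarity requires all roots to lie outside the unit circle, i.e. |z| > 1 for every root.
Degree 3: look for a simple real root z0 first, then factor out (1 - z/z0) and solve the remaining quadratic.
Testing z0 = 4: P(4) = 1 + (0.75)(4) + (-1.65)(4)^2 + (0.35)(4)^3
  = 1 + (3) + (-26.4) + (22.4) = 0.  So z_0 = 4 is a root, |z_0| = 4.
Divide out the factor (1 - 0.25 z) = (1 - z/z0) (since 1/z0 = 0.25):
  P(z) = (1 - 0.25 z)(1 + (1) z + (-1.4) z^2)
  [check: z-coef 1 - (0.25) = 0.75; z^2-coef -1.4 - (0.25)(1) = -1.65; z^3-coef -(0.25)(-1.4) = 0.35.]
Remaining roots from the quadratic factor 1 + (1) z + (-1.4) z^2:
  Set 1 + (1) z + (-1.4) z^2 = 0, i.e. a z^2 + b z + c = 0 with a = -1.4, b = 1, c = 1.
  Discriminant D = b^2 - 4ac = (1)^2 - 4*(-1.4)*1 = 1 - (-5.6) = 6.6.
  D >= 0, so the roots are real: z = (-b +/- sqrt(D)) / (2a) = (-1 +/- 2.569047) / (-2.8).
    z_1 = (-1 + 2.569047) / (-2.8) = -0.5604,   |z_1| = 0.5604.
    z_2 = (-1 - 2.569047) / (-2.8) = 1.2747,   |z_2| = 1.2747.
Moduli of all roots: 4.0000, 0.5604, 1.2747.
All moduli strictly greater than 1? No.
Verdict: Not stationary.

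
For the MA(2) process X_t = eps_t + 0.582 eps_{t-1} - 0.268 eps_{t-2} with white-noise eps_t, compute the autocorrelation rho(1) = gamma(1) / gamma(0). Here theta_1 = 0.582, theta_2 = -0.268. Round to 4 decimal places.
\rho(1) = 0.3020

For an MA(q) process with theta_0 = 1, the autocovariance is
  gamma(k) = sigma^2 * sum_{i=0..q-k} theta_i * theta_{i+k},
and rho(k) = gamma(k) / gamma(0). Sigma^2 cancels.
  numerator   = (1)*(0.582) + (0.582)*(-0.268) = 0.426024.
  denominator = (1)^2 + (0.582)^2 + (-0.268)^2 = 1.410548.
  rho(1) = 0.426024 / 1.410548 = 0.3020.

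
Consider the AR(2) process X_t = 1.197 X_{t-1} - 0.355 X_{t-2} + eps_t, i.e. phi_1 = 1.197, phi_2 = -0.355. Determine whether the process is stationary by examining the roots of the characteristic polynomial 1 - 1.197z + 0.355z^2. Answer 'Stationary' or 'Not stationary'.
\text{Stationary}

The AR(p) characteristic polynomial is P(z) = 1 - 1.197z + 0.355z^2.
Stationarity requires all roots to lie outside the unit circle, i.e. |z| > 1 for every root.
Set 1 + (-1.197) z + (0.355) z^2 = 0, i.e. a z^2 + b z + c = 0 with a = 0.355, b = -1.197, c = 1.
Discriminant D = b^2 - 4ac = (-1.197)^2 - 4*(0.355)*1 = 1.432809 - (1.42) = 0.012809.
D >= 0, so the roots are real: z = (-b +/- sqrt(D)) / (2a) = (1.197 +/- 0.113177) / (0.71).
  z_1 = (1.197 + 0.113177) / (0.71) = 1.8453,   |z_1| = 1.8453.
  z_2 = (1.197 - 0.113177) / (0.71) = 1.5265,   |z_2| = 1.5265.
Moduli of all roots: 1.8453, 1.5265.
All moduli strictly greater than 1? Yes.
Verdict: Stationary.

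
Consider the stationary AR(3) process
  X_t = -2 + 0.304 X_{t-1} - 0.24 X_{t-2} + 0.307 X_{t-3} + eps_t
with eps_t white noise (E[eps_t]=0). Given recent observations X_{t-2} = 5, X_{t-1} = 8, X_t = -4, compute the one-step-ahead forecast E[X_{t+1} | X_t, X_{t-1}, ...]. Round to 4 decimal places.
E[X_{t+1} \mid \mathcal F_t] = -3.6010

For an AR(p) model X_t = c + sum_i phi_i X_{t-i} + eps_t, the
one-step-ahead conditional mean is
  E[X_{t+1} | X_t, ...] = c + sum_i phi_i X_{t+1-i}.
Substitute known values:
  E[X_{t+1} | ...] = -2 + (0.304) * (-4) + (-0.24) * (8) + (0.307) * (5)
                   = -3.6010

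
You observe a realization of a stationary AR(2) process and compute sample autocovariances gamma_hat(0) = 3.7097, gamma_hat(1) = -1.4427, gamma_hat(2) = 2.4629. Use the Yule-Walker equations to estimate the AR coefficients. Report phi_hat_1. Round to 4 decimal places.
\hat\phi_{1} = -0.1540

The Yule-Walker equations for an AR(p) process read, in matrix form,
  Gamma_p phi = r_p,   with   (Gamma_p)_{ij} = gamma(|i - j|),
                       (r_p)_i = gamma(i),   i,j = 1..p.
Substitute the sample gammas (Toeplitz matrix and right-hand side of size 2):
  Gamma_p = [[3.7097, -1.4427], [-1.4427, 3.7097]]
  r_p     = [-1.4427, 2.4629]
Written out:
  3.7097 phi_1 - 1.4427 phi_2 = -1.4427
  -1.4427 phi_1 + 3.7097 phi_2 = 2.4629
Solve by Cramer's rule:
  det = gamma(0)^2 - gamma(1)^2 = (3.7097)^2 - (-1.4427)^2 = 13.76187409 - 2.08138329 = 11.6804908
  phi_hat_1 = [gamma(1) gamma(0) - gamma(1) gamma(2)] / det = [(-1.4427)(3.7097) - (-1.4427)(2.4629)] / 11.6804908 = -1.79875836 / 11.6804908 = -0.154
  phi_hat_2 = [gamma(0) gamma(2) - gamma(1)^2] / det = [(3.7097)(2.4629) - (-1.4427)^2] / 11.6804908 = 7.05523684 / 11.6804908 = 0.604
So phi_hat = [-0.1540, 0.6040].
Therefore phi_hat_1 = -0.1540.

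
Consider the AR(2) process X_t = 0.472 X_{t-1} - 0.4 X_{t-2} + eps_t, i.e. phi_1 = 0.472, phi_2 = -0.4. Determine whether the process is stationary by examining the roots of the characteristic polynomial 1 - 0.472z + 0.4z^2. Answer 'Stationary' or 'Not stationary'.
\text{Stationary}

The AR(p) characteristic polynomial is P(z) = 1 - 0.472z + 0.4z^2.
Stationarity requires all roots to lie outside the unit circle, i.e. |z| > 1 for every root.
Set 1 + (-0.472) z + (0.4) z^2 = 0, i.e. a z^2 + b z + c = 0 with a = 0.4, b = -0.472, c = 1.
Discriminant D = b^2 - 4ac = (-0.472)^2 - 4*(0.4)*1 = 0.222784 - (1.6) = -1.377216.
D < 0, so the roots are the complex-conjugate pair z = (-b +/- i sqrt(-D)) / (2a) = 0.59 +/- 1.4669i.
For a conjugate pair |z|^2 = z * conj(z) = (product of roots) = c/a = 1/(0.4) = 2.5, so |z| = sqrt(2.5) = 1.5811 for both roots.
Moduli of all roots: 1.5811, 1.5811.
All moduli strictly greater than 1? Yes.
Verdict: Stationary.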